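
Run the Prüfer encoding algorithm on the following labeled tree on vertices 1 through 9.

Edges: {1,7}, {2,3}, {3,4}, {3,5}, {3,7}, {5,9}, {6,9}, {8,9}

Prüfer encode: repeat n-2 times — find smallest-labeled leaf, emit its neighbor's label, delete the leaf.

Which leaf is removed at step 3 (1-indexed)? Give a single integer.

Answer: 4

Derivation:
Step 1: current leaves = {1,2,4,6,8}. Remove leaf 1 (neighbor: 7).
Step 2: current leaves = {2,4,6,7,8}. Remove leaf 2 (neighbor: 3).
Step 3: current leaves = {4,6,7,8}. Remove leaf 4 (neighbor: 3).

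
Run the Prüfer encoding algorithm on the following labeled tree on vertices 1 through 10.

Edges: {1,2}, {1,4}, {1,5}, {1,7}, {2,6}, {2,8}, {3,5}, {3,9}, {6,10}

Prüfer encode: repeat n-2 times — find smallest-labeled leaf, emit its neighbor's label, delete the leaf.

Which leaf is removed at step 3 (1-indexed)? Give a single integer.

Step 1: current leaves = {4,7,8,9,10}. Remove leaf 4 (neighbor: 1).
Step 2: current leaves = {7,8,9,10}. Remove leaf 7 (neighbor: 1).
Step 3: current leaves = {8,9,10}. Remove leaf 8 (neighbor: 2).

Answer: 8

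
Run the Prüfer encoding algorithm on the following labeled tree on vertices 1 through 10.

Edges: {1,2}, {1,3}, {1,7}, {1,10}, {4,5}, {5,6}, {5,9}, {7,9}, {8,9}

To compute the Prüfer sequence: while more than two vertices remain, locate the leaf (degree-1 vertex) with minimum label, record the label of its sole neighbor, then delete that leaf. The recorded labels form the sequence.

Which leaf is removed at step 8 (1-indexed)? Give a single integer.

Step 1: current leaves = {2,3,4,6,8,10}. Remove leaf 2 (neighbor: 1).
Step 2: current leaves = {3,4,6,8,10}. Remove leaf 3 (neighbor: 1).
Step 3: current leaves = {4,6,8,10}. Remove leaf 4 (neighbor: 5).
Step 4: current leaves = {6,8,10}. Remove leaf 6 (neighbor: 5).
Step 5: current leaves = {5,8,10}. Remove leaf 5 (neighbor: 9).
Step 6: current leaves = {8,10}. Remove leaf 8 (neighbor: 9).
Step 7: current leaves = {9,10}. Remove leaf 9 (neighbor: 7).
Step 8: current leaves = {7,10}. Remove leaf 7 (neighbor: 1).

Answer: 7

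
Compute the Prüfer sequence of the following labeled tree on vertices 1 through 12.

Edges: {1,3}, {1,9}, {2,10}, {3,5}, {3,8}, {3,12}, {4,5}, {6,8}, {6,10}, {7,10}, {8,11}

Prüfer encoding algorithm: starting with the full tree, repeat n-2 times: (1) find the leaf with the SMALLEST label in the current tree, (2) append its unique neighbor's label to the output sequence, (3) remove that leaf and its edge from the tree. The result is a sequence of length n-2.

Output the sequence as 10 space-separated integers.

Answer: 10 5 3 10 1 3 6 8 8 3

Derivation:
Step 1: leaves = {2,4,7,9,11,12}. Remove smallest leaf 2, emit neighbor 10.
Step 2: leaves = {4,7,9,11,12}. Remove smallest leaf 4, emit neighbor 5.
Step 3: leaves = {5,7,9,11,12}. Remove smallest leaf 5, emit neighbor 3.
Step 4: leaves = {7,9,11,12}. Remove smallest leaf 7, emit neighbor 10.
Step 5: leaves = {9,10,11,12}. Remove smallest leaf 9, emit neighbor 1.
Step 6: leaves = {1,10,11,12}. Remove smallest leaf 1, emit neighbor 3.
Step 7: leaves = {10,11,12}. Remove smallest leaf 10, emit neighbor 6.
Step 8: leaves = {6,11,12}. Remove smallest leaf 6, emit neighbor 8.
Step 9: leaves = {11,12}. Remove smallest leaf 11, emit neighbor 8.
Step 10: leaves = {8,12}. Remove smallest leaf 8, emit neighbor 3.
Done: 2 vertices remain (3, 12). Sequence = [10 5 3 10 1 3 6 8 8 3]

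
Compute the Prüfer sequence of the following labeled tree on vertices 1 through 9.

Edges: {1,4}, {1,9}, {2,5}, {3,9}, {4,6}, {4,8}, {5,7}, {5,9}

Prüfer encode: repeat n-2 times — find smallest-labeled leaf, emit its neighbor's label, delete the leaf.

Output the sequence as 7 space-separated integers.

Step 1: leaves = {2,3,6,7,8}. Remove smallest leaf 2, emit neighbor 5.
Step 2: leaves = {3,6,7,8}. Remove smallest leaf 3, emit neighbor 9.
Step 3: leaves = {6,7,8}. Remove smallest leaf 6, emit neighbor 4.
Step 4: leaves = {7,8}. Remove smallest leaf 7, emit neighbor 5.
Step 5: leaves = {5,8}. Remove smallest leaf 5, emit neighbor 9.
Step 6: leaves = {8,9}. Remove smallest leaf 8, emit neighbor 4.
Step 7: leaves = {4,9}. Remove smallest leaf 4, emit neighbor 1.
Done: 2 vertices remain (1, 9). Sequence = [5 9 4 5 9 4 1]

Answer: 5 9 4 5 9 4 1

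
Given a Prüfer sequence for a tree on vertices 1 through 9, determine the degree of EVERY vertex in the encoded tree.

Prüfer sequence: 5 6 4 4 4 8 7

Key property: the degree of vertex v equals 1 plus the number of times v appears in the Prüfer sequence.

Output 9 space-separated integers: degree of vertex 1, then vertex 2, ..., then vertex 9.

p_1 = 5: count[5] becomes 1
p_2 = 6: count[6] becomes 1
p_3 = 4: count[4] becomes 1
p_4 = 4: count[4] becomes 2
p_5 = 4: count[4] becomes 3
p_6 = 8: count[8] becomes 1
p_7 = 7: count[7] becomes 1
Degrees (1 + count): deg[1]=1+0=1, deg[2]=1+0=1, deg[3]=1+0=1, deg[4]=1+3=4, deg[5]=1+1=2, deg[6]=1+1=2, deg[7]=1+1=2, deg[8]=1+1=2, deg[9]=1+0=1

Answer: 1 1 1 4 2 2 2 2 1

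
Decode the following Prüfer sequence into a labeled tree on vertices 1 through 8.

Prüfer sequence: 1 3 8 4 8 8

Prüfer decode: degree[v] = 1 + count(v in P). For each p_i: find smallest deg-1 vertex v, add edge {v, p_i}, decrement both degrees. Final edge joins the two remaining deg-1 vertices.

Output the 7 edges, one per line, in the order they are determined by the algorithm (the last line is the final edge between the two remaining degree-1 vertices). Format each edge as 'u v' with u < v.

Initial degrees: {1:2, 2:1, 3:2, 4:2, 5:1, 6:1, 7:1, 8:4}
Step 1: smallest deg-1 vertex = 2, p_1 = 1. Add edge {1,2}. Now deg[2]=0, deg[1]=1.
Step 2: smallest deg-1 vertex = 1, p_2 = 3. Add edge {1,3}. Now deg[1]=0, deg[3]=1.
Step 3: smallest deg-1 vertex = 3, p_3 = 8. Add edge {3,8}. Now deg[3]=0, deg[8]=3.
Step 4: smallest deg-1 vertex = 5, p_4 = 4. Add edge {4,5}. Now deg[5]=0, deg[4]=1.
Step 5: smallest deg-1 vertex = 4, p_5 = 8. Add edge {4,8}. Now deg[4]=0, deg[8]=2.
Step 6: smallest deg-1 vertex = 6, p_6 = 8. Add edge {6,8}. Now deg[6]=0, deg[8]=1.
Final: two remaining deg-1 vertices are 7, 8. Add edge {7,8}.

Answer: 1 2
1 3
3 8
4 5
4 8
6 8
7 8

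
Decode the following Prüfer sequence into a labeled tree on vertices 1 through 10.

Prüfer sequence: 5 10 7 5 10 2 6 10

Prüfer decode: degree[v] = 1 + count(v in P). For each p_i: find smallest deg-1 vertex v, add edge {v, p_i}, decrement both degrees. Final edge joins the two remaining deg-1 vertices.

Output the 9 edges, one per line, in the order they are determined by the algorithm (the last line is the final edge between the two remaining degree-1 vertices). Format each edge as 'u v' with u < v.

Answer: 1 5
3 10
4 7
5 7
5 10
2 8
2 6
6 10
9 10

Derivation:
Initial degrees: {1:1, 2:2, 3:1, 4:1, 5:3, 6:2, 7:2, 8:1, 9:1, 10:4}
Step 1: smallest deg-1 vertex = 1, p_1 = 5. Add edge {1,5}. Now deg[1]=0, deg[5]=2.
Step 2: smallest deg-1 vertex = 3, p_2 = 10. Add edge {3,10}. Now deg[3]=0, deg[10]=3.
Step 3: smallest deg-1 vertex = 4, p_3 = 7. Add edge {4,7}. Now deg[4]=0, deg[7]=1.
Step 4: smallest deg-1 vertex = 7, p_4 = 5. Add edge {5,7}. Now deg[7]=0, deg[5]=1.
Step 5: smallest deg-1 vertex = 5, p_5 = 10. Add edge {5,10}. Now deg[5]=0, deg[10]=2.
Step 6: smallest deg-1 vertex = 8, p_6 = 2. Add edge {2,8}. Now deg[8]=0, deg[2]=1.
Step 7: smallest deg-1 vertex = 2, p_7 = 6. Add edge {2,6}. Now deg[2]=0, deg[6]=1.
Step 8: smallest deg-1 vertex = 6, p_8 = 10. Add edge {6,10}. Now deg[6]=0, deg[10]=1.
Final: two remaining deg-1 vertices are 9, 10. Add edge {9,10}.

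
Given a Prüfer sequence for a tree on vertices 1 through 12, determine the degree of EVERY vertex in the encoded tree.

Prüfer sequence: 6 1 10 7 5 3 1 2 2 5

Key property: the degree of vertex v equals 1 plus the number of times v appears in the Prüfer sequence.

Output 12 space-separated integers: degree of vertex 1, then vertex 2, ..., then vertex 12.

p_1 = 6: count[6] becomes 1
p_2 = 1: count[1] becomes 1
p_3 = 10: count[10] becomes 1
p_4 = 7: count[7] becomes 1
p_5 = 5: count[5] becomes 1
p_6 = 3: count[3] becomes 1
p_7 = 1: count[1] becomes 2
p_8 = 2: count[2] becomes 1
p_9 = 2: count[2] becomes 2
p_10 = 5: count[5] becomes 2
Degrees (1 + count): deg[1]=1+2=3, deg[2]=1+2=3, deg[3]=1+1=2, deg[4]=1+0=1, deg[5]=1+2=3, deg[6]=1+1=2, deg[7]=1+1=2, deg[8]=1+0=1, deg[9]=1+0=1, deg[10]=1+1=2, deg[11]=1+0=1, deg[12]=1+0=1

Answer: 3 3 2 1 3 2 2 1 1 2 1 1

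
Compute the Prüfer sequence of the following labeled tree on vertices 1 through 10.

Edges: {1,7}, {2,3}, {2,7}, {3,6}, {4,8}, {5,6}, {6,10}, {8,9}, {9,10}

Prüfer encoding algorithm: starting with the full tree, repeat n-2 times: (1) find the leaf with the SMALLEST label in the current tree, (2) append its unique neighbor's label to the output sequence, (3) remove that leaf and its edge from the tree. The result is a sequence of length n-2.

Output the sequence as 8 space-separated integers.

Answer: 7 8 6 2 3 6 10 9

Derivation:
Step 1: leaves = {1,4,5}. Remove smallest leaf 1, emit neighbor 7.
Step 2: leaves = {4,5,7}. Remove smallest leaf 4, emit neighbor 8.
Step 3: leaves = {5,7,8}. Remove smallest leaf 5, emit neighbor 6.
Step 4: leaves = {7,8}. Remove smallest leaf 7, emit neighbor 2.
Step 5: leaves = {2,8}. Remove smallest leaf 2, emit neighbor 3.
Step 6: leaves = {3,8}. Remove smallest leaf 3, emit neighbor 6.
Step 7: leaves = {6,8}. Remove smallest leaf 6, emit neighbor 10.
Step 8: leaves = {8,10}. Remove smallest leaf 8, emit neighbor 9.
Done: 2 vertices remain (9, 10). Sequence = [7 8 6 2 3 6 10 9]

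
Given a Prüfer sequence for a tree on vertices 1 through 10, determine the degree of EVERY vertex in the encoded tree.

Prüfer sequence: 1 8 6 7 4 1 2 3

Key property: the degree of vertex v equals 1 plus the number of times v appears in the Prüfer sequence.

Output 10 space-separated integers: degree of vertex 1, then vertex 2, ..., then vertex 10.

Answer: 3 2 2 2 1 2 2 2 1 1

Derivation:
p_1 = 1: count[1] becomes 1
p_2 = 8: count[8] becomes 1
p_3 = 6: count[6] becomes 1
p_4 = 7: count[7] becomes 1
p_5 = 4: count[4] becomes 1
p_6 = 1: count[1] becomes 2
p_7 = 2: count[2] becomes 1
p_8 = 3: count[3] becomes 1
Degrees (1 + count): deg[1]=1+2=3, deg[2]=1+1=2, deg[3]=1+1=2, deg[4]=1+1=2, deg[5]=1+0=1, deg[6]=1+1=2, deg[7]=1+1=2, deg[8]=1+1=2, deg[9]=1+0=1, deg[10]=1+0=1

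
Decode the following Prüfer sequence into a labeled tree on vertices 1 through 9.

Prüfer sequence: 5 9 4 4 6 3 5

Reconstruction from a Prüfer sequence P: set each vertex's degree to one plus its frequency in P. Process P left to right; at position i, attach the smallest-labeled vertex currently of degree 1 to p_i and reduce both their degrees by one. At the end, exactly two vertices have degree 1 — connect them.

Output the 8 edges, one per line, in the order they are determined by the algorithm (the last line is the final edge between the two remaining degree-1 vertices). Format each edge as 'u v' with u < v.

Answer: 1 5
2 9
4 7
4 8
4 6
3 6
3 5
5 9

Derivation:
Initial degrees: {1:1, 2:1, 3:2, 4:3, 5:3, 6:2, 7:1, 8:1, 9:2}
Step 1: smallest deg-1 vertex = 1, p_1 = 5. Add edge {1,5}. Now deg[1]=0, deg[5]=2.
Step 2: smallest deg-1 vertex = 2, p_2 = 9. Add edge {2,9}. Now deg[2]=0, deg[9]=1.
Step 3: smallest deg-1 vertex = 7, p_3 = 4. Add edge {4,7}. Now deg[7]=0, deg[4]=2.
Step 4: smallest deg-1 vertex = 8, p_4 = 4. Add edge {4,8}. Now deg[8]=0, deg[4]=1.
Step 5: smallest deg-1 vertex = 4, p_5 = 6. Add edge {4,6}. Now deg[4]=0, deg[6]=1.
Step 6: smallest deg-1 vertex = 6, p_6 = 3. Add edge {3,6}. Now deg[6]=0, deg[3]=1.
Step 7: smallest deg-1 vertex = 3, p_7 = 5. Add edge {3,5}. Now deg[3]=0, deg[5]=1.
Final: two remaining deg-1 vertices are 5, 9. Add edge {5,9}.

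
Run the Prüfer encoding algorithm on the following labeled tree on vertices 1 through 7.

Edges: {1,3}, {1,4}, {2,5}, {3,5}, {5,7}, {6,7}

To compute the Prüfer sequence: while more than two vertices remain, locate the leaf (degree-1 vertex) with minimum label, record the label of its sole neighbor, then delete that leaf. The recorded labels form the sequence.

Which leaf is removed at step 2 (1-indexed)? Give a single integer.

Answer: 4

Derivation:
Step 1: current leaves = {2,4,6}. Remove leaf 2 (neighbor: 5).
Step 2: current leaves = {4,6}. Remove leaf 4 (neighbor: 1).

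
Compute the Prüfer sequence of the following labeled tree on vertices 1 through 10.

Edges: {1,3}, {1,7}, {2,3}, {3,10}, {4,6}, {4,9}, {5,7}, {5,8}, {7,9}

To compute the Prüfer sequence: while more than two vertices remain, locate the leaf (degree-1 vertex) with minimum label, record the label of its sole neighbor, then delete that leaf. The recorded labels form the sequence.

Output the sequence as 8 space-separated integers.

Step 1: leaves = {2,6,8,10}. Remove smallest leaf 2, emit neighbor 3.
Step 2: leaves = {6,8,10}. Remove smallest leaf 6, emit neighbor 4.
Step 3: leaves = {4,8,10}. Remove smallest leaf 4, emit neighbor 9.
Step 4: leaves = {8,9,10}. Remove smallest leaf 8, emit neighbor 5.
Step 5: leaves = {5,9,10}. Remove smallest leaf 5, emit neighbor 7.
Step 6: leaves = {9,10}. Remove smallest leaf 9, emit neighbor 7.
Step 7: leaves = {7,10}. Remove smallest leaf 7, emit neighbor 1.
Step 8: leaves = {1,10}. Remove smallest leaf 1, emit neighbor 3.
Done: 2 vertices remain (3, 10). Sequence = [3 4 9 5 7 7 1 3]

Answer: 3 4 9 5 7 7 1 3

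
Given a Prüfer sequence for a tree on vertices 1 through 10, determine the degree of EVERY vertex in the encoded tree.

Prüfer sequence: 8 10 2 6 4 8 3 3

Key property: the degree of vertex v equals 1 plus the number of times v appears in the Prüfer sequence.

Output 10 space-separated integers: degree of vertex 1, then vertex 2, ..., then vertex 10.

Answer: 1 2 3 2 1 2 1 3 1 2

Derivation:
p_1 = 8: count[8] becomes 1
p_2 = 10: count[10] becomes 1
p_3 = 2: count[2] becomes 1
p_4 = 6: count[6] becomes 1
p_5 = 4: count[4] becomes 1
p_6 = 8: count[8] becomes 2
p_7 = 3: count[3] becomes 1
p_8 = 3: count[3] becomes 2
Degrees (1 + count): deg[1]=1+0=1, deg[2]=1+1=2, deg[3]=1+2=3, deg[4]=1+1=2, deg[5]=1+0=1, deg[6]=1+1=2, deg[7]=1+0=1, deg[8]=1+2=3, deg[9]=1+0=1, deg[10]=1+1=2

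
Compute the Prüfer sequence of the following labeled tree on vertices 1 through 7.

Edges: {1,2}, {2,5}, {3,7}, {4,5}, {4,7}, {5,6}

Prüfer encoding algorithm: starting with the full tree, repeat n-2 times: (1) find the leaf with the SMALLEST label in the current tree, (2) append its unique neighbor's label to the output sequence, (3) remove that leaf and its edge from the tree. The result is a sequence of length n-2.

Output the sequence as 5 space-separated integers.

Answer: 2 5 7 5 4

Derivation:
Step 1: leaves = {1,3,6}. Remove smallest leaf 1, emit neighbor 2.
Step 2: leaves = {2,3,6}. Remove smallest leaf 2, emit neighbor 5.
Step 3: leaves = {3,6}. Remove smallest leaf 3, emit neighbor 7.
Step 4: leaves = {6,7}. Remove smallest leaf 6, emit neighbor 5.
Step 5: leaves = {5,7}. Remove smallest leaf 5, emit neighbor 4.
Done: 2 vertices remain (4, 7). Sequence = [2 5 7 5 4]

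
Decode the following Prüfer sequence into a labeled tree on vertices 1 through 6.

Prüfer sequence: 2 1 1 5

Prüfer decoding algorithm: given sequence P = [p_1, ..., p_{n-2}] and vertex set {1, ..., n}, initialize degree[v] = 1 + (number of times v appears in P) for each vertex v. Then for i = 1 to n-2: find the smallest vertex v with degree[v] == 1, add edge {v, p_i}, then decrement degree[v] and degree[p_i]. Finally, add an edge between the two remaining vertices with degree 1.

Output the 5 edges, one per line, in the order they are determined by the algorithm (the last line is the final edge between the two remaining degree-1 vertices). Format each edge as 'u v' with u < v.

Initial degrees: {1:3, 2:2, 3:1, 4:1, 5:2, 6:1}
Step 1: smallest deg-1 vertex = 3, p_1 = 2. Add edge {2,3}. Now deg[3]=0, deg[2]=1.
Step 2: smallest deg-1 vertex = 2, p_2 = 1. Add edge {1,2}. Now deg[2]=0, deg[1]=2.
Step 3: smallest deg-1 vertex = 4, p_3 = 1. Add edge {1,4}. Now deg[4]=0, deg[1]=1.
Step 4: smallest deg-1 vertex = 1, p_4 = 5. Add edge {1,5}. Now deg[1]=0, deg[5]=1.
Final: two remaining deg-1 vertices are 5, 6. Add edge {5,6}.

Answer: 2 3
1 2
1 4
1 5
5 6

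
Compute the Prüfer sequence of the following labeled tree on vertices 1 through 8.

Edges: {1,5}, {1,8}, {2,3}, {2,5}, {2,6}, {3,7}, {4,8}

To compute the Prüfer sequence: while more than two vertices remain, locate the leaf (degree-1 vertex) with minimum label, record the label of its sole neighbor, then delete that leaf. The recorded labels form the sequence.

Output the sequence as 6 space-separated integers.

Answer: 8 2 3 2 5 1

Derivation:
Step 1: leaves = {4,6,7}. Remove smallest leaf 4, emit neighbor 8.
Step 2: leaves = {6,7,8}. Remove smallest leaf 6, emit neighbor 2.
Step 3: leaves = {7,8}. Remove smallest leaf 7, emit neighbor 3.
Step 4: leaves = {3,8}. Remove smallest leaf 3, emit neighbor 2.
Step 5: leaves = {2,8}. Remove smallest leaf 2, emit neighbor 5.
Step 6: leaves = {5,8}. Remove smallest leaf 5, emit neighbor 1.
Done: 2 vertices remain (1, 8). Sequence = [8 2 3 2 5 1]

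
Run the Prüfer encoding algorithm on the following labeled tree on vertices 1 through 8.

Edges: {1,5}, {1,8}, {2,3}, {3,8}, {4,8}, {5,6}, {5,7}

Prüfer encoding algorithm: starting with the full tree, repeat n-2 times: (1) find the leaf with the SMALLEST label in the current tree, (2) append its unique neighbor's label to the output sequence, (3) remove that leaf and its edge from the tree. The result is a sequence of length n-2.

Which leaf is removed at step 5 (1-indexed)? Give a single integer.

Answer: 7

Derivation:
Step 1: current leaves = {2,4,6,7}. Remove leaf 2 (neighbor: 3).
Step 2: current leaves = {3,4,6,7}. Remove leaf 3 (neighbor: 8).
Step 3: current leaves = {4,6,7}. Remove leaf 4 (neighbor: 8).
Step 4: current leaves = {6,7,8}. Remove leaf 6 (neighbor: 5).
Step 5: current leaves = {7,8}. Remove leaf 7 (neighbor: 5).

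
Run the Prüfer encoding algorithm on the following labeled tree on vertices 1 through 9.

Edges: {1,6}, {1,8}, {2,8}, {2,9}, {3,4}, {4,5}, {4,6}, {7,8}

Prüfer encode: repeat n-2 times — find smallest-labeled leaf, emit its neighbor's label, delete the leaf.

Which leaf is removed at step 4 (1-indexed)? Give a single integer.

Answer: 6

Derivation:
Step 1: current leaves = {3,5,7,9}. Remove leaf 3 (neighbor: 4).
Step 2: current leaves = {5,7,9}. Remove leaf 5 (neighbor: 4).
Step 3: current leaves = {4,7,9}. Remove leaf 4 (neighbor: 6).
Step 4: current leaves = {6,7,9}. Remove leaf 6 (neighbor: 1).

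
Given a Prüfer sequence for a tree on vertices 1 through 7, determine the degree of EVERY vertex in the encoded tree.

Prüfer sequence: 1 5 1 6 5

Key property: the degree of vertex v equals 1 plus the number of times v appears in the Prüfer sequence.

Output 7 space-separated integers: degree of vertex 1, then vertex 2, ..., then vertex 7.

Answer: 3 1 1 1 3 2 1

Derivation:
p_1 = 1: count[1] becomes 1
p_2 = 5: count[5] becomes 1
p_3 = 1: count[1] becomes 2
p_4 = 6: count[6] becomes 1
p_5 = 5: count[5] becomes 2
Degrees (1 + count): deg[1]=1+2=3, deg[2]=1+0=1, deg[3]=1+0=1, deg[4]=1+0=1, deg[5]=1+2=3, deg[6]=1+1=2, deg[7]=1+0=1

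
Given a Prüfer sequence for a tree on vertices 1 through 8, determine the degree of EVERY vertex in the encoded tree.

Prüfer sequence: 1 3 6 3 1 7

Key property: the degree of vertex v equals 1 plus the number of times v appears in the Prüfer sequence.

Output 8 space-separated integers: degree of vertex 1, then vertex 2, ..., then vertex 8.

p_1 = 1: count[1] becomes 1
p_2 = 3: count[3] becomes 1
p_3 = 6: count[6] becomes 1
p_4 = 3: count[3] becomes 2
p_5 = 1: count[1] becomes 2
p_6 = 7: count[7] becomes 1
Degrees (1 + count): deg[1]=1+2=3, deg[2]=1+0=1, deg[3]=1+2=3, deg[4]=1+0=1, deg[5]=1+0=1, deg[6]=1+1=2, deg[7]=1+1=2, deg[8]=1+0=1

Answer: 3 1 3 1 1 2 2 1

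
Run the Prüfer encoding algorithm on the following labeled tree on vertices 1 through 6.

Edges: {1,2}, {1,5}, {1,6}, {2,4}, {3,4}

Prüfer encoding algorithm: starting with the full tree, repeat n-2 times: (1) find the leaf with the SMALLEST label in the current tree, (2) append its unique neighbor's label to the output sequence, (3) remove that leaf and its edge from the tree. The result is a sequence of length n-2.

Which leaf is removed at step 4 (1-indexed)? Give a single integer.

Step 1: current leaves = {3,5,6}. Remove leaf 3 (neighbor: 4).
Step 2: current leaves = {4,5,6}. Remove leaf 4 (neighbor: 2).
Step 3: current leaves = {2,5,6}. Remove leaf 2 (neighbor: 1).
Step 4: current leaves = {5,6}. Remove leaf 5 (neighbor: 1).

Answer: 5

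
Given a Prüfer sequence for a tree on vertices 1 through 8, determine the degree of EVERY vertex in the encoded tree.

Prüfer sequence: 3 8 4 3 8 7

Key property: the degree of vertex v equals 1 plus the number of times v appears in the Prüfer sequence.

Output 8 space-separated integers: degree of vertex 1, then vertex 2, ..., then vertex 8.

p_1 = 3: count[3] becomes 1
p_2 = 8: count[8] becomes 1
p_3 = 4: count[4] becomes 1
p_4 = 3: count[3] becomes 2
p_5 = 8: count[8] becomes 2
p_6 = 7: count[7] becomes 1
Degrees (1 + count): deg[1]=1+0=1, deg[2]=1+0=1, deg[3]=1+2=3, deg[4]=1+1=2, deg[5]=1+0=1, deg[6]=1+0=1, deg[7]=1+1=2, deg[8]=1+2=3

Answer: 1 1 3 2 1 1 2 3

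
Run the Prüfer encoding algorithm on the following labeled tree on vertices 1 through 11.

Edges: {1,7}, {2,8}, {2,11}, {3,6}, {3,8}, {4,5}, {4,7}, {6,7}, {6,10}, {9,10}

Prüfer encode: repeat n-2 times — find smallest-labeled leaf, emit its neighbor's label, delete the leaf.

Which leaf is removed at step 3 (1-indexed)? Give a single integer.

Answer: 4

Derivation:
Step 1: current leaves = {1,5,9,11}. Remove leaf 1 (neighbor: 7).
Step 2: current leaves = {5,9,11}. Remove leaf 5 (neighbor: 4).
Step 3: current leaves = {4,9,11}. Remove leaf 4 (neighbor: 7).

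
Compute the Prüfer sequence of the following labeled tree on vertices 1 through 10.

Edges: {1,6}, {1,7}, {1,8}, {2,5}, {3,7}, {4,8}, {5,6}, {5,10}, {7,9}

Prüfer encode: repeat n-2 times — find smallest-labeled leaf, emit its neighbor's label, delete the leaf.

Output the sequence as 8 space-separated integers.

Step 1: leaves = {2,3,4,9,10}. Remove smallest leaf 2, emit neighbor 5.
Step 2: leaves = {3,4,9,10}. Remove smallest leaf 3, emit neighbor 7.
Step 3: leaves = {4,9,10}. Remove smallest leaf 4, emit neighbor 8.
Step 4: leaves = {8,9,10}. Remove smallest leaf 8, emit neighbor 1.
Step 5: leaves = {9,10}. Remove smallest leaf 9, emit neighbor 7.
Step 6: leaves = {7,10}. Remove smallest leaf 7, emit neighbor 1.
Step 7: leaves = {1,10}. Remove smallest leaf 1, emit neighbor 6.
Step 8: leaves = {6,10}. Remove smallest leaf 6, emit neighbor 5.
Done: 2 vertices remain (5, 10). Sequence = [5 7 8 1 7 1 6 5]

Answer: 5 7 8 1 7 1 6 5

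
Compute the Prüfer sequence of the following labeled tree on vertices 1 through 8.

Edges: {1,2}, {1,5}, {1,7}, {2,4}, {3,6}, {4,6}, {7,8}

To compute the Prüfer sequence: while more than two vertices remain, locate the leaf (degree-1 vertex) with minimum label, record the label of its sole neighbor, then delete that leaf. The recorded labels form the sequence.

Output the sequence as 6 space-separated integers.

Answer: 6 1 4 2 1 7

Derivation:
Step 1: leaves = {3,5,8}. Remove smallest leaf 3, emit neighbor 6.
Step 2: leaves = {5,6,8}. Remove smallest leaf 5, emit neighbor 1.
Step 3: leaves = {6,8}. Remove smallest leaf 6, emit neighbor 4.
Step 4: leaves = {4,8}. Remove smallest leaf 4, emit neighbor 2.
Step 5: leaves = {2,8}. Remove smallest leaf 2, emit neighbor 1.
Step 6: leaves = {1,8}. Remove smallest leaf 1, emit neighbor 7.
Done: 2 vertices remain (7, 8). Sequence = [6 1 4 2 1 7]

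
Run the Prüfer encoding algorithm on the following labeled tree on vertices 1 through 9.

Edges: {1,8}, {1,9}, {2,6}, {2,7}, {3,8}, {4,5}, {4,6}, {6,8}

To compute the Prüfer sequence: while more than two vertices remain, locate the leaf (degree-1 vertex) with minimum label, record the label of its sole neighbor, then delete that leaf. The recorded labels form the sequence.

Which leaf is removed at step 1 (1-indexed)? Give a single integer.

Answer: 3

Derivation:
Step 1: current leaves = {3,5,7,9}. Remove leaf 3 (neighbor: 8).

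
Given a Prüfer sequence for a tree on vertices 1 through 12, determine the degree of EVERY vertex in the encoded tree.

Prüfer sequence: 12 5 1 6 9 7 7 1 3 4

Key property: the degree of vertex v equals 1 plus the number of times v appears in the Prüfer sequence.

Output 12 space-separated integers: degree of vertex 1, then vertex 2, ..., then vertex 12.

Answer: 3 1 2 2 2 2 3 1 2 1 1 2

Derivation:
p_1 = 12: count[12] becomes 1
p_2 = 5: count[5] becomes 1
p_3 = 1: count[1] becomes 1
p_4 = 6: count[6] becomes 1
p_5 = 9: count[9] becomes 1
p_6 = 7: count[7] becomes 1
p_7 = 7: count[7] becomes 2
p_8 = 1: count[1] becomes 2
p_9 = 3: count[3] becomes 1
p_10 = 4: count[4] becomes 1
Degrees (1 + count): deg[1]=1+2=3, deg[2]=1+0=1, deg[3]=1+1=2, deg[4]=1+1=2, deg[5]=1+1=2, deg[6]=1+1=2, deg[7]=1+2=3, deg[8]=1+0=1, deg[9]=1+1=2, deg[10]=1+0=1, deg[11]=1+0=1, deg[12]=1+1=2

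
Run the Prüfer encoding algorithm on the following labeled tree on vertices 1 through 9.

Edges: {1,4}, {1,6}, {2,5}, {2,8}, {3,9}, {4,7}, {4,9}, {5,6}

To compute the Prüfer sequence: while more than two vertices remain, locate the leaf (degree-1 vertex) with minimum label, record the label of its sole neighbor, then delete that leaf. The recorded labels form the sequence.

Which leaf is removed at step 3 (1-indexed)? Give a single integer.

Answer: 8

Derivation:
Step 1: current leaves = {3,7,8}. Remove leaf 3 (neighbor: 9).
Step 2: current leaves = {7,8,9}. Remove leaf 7 (neighbor: 4).
Step 3: current leaves = {8,9}. Remove leaf 8 (neighbor: 2).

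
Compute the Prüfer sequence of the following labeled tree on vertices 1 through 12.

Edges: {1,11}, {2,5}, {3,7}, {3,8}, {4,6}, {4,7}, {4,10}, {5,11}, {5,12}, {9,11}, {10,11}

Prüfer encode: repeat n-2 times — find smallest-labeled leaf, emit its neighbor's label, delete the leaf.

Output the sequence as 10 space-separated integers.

Step 1: leaves = {1,2,6,8,9,12}. Remove smallest leaf 1, emit neighbor 11.
Step 2: leaves = {2,6,8,9,12}. Remove smallest leaf 2, emit neighbor 5.
Step 3: leaves = {6,8,9,12}. Remove smallest leaf 6, emit neighbor 4.
Step 4: leaves = {8,9,12}. Remove smallest leaf 8, emit neighbor 3.
Step 5: leaves = {3,9,12}. Remove smallest leaf 3, emit neighbor 7.
Step 6: leaves = {7,9,12}. Remove smallest leaf 7, emit neighbor 4.
Step 7: leaves = {4,9,12}. Remove smallest leaf 4, emit neighbor 10.
Step 8: leaves = {9,10,12}. Remove smallest leaf 9, emit neighbor 11.
Step 9: leaves = {10,12}. Remove smallest leaf 10, emit neighbor 11.
Step 10: leaves = {11,12}. Remove smallest leaf 11, emit neighbor 5.
Done: 2 vertices remain (5, 12). Sequence = [11 5 4 3 7 4 10 11 11 5]

Answer: 11 5 4 3 7 4 10 11 11 5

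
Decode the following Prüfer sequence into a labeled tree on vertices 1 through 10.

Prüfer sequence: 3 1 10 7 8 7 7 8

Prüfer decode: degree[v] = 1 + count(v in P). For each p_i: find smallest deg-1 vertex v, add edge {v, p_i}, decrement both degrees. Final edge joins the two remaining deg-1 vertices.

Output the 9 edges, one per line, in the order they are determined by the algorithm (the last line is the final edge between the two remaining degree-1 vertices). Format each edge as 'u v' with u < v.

Initial degrees: {1:2, 2:1, 3:2, 4:1, 5:1, 6:1, 7:4, 8:3, 9:1, 10:2}
Step 1: smallest deg-1 vertex = 2, p_1 = 3. Add edge {2,3}. Now deg[2]=0, deg[3]=1.
Step 2: smallest deg-1 vertex = 3, p_2 = 1. Add edge {1,3}. Now deg[3]=0, deg[1]=1.
Step 3: smallest deg-1 vertex = 1, p_3 = 10. Add edge {1,10}. Now deg[1]=0, deg[10]=1.
Step 4: smallest deg-1 vertex = 4, p_4 = 7. Add edge {4,7}. Now deg[4]=0, deg[7]=3.
Step 5: smallest deg-1 vertex = 5, p_5 = 8. Add edge {5,8}. Now deg[5]=0, deg[8]=2.
Step 6: smallest deg-1 vertex = 6, p_6 = 7. Add edge {6,7}. Now deg[6]=0, deg[7]=2.
Step 7: smallest deg-1 vertex = 9, p_7 = 7. Add edge {7,9}. Now deg[9]=0, deg[7]=1.
Step 8: smallest deg-1 vertex = 7, p_8 = 8. Add edge {7,8}. Now deg[7]=0, deg[8]=1.
Final: two remaining deg-1 vertices are 8, 10. Add edge {8,10}.

Answer: 2 3
1 3
1 10
4 7
5 8
6 7
7 9
7 8
8 10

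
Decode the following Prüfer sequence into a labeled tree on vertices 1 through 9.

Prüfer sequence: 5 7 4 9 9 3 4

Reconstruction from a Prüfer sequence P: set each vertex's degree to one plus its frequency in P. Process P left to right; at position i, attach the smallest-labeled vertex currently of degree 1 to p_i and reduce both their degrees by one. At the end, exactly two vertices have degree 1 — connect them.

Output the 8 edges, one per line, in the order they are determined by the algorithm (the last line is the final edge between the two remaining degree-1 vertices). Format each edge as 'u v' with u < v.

Answer: 1 5
2 7
4 5
6 9
7 9
3 8
3 4
4 9

Derivation:
Initial degrees: {1:1, 2:1, 3:2, 4:3, 5:2, 6:1, 7:2, 8:1, 9:3}
Step 1: smallest deg-1 vertex = 1, p_1 = 5. Add edge {1,5}. Now deg[1]=0, deg[5]=1.
Step 2: smallest deg-1 vertex = 2, p_2 = 7. Add edge {2,7}. Now deg[2]=0, deg[7]=1.
Step 3: smallest deg-1 vertex = 5, p_3 = 4. Add edge {4,5}. Now deg[5]=0, deg[4]=2.
Step 4: smallest deg-1 vertex = 6, p_4 = 9. Add edge {6,9}. Now deg[6]=0, deg[9]=2.
Step 5: smallest deg-1 vertex = 7, p_5 = 9. Add edge {7,9}. Now deg[7]=0, deg[9]=1.
Step 6: smallest deg-1 vertex = 8, p_6 = 3. Add edge {3,8}. Now deg[8]=0, deg[3]=1.
Step 7: smallest deg-1 vertex = 3, p_7 = 4. Add edge {3,4}. Now deg[3]=0, deg[4]=1.
Final: two remaining deg-1 vertices are 4, 9. Add edge {4,9}.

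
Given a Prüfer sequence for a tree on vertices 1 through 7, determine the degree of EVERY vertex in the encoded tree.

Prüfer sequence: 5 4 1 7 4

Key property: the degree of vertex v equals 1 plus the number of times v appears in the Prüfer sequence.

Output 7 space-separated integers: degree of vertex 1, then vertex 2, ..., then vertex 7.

Answer: 2 1 1 3 2 1 2

Derivation:
p_1 = 5: count[5] becomes 1
p_2 = 4: count[4] becomes 1
p_3 = 1: count[1] becomes 1
p_4 = 7: count[7] becomes 1
p_5 = 4: count[4] becomes 2
Degrees (1 + count): deg[1]=1+1=2, deg[2]=1+0=1, deg[3]=1+0=1, deg[4]=1+2=3, deg[5]=1+1=2, deg[6]=1+0=1, deg[7]=1+1=2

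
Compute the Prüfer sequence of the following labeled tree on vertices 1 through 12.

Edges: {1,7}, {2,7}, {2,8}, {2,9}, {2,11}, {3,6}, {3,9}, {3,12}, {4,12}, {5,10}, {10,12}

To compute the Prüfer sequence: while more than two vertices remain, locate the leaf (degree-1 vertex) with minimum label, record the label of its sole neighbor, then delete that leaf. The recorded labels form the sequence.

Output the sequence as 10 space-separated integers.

Step 1: leaves = {1,4,5,6,8,11}. Remove smallest leaf 1, emit neighbor 7.
Step 2: leaves = {4,5,6,7,8,11}. Remove smallest leaf 4, emit neighbor 12.
Step 3: leaves = {5,6,7,8,11}. Remove smallest leaf 5, emit neighbor 10.
Step 4: leaves = {6,7,8,10,11}. Remove smallest leaf 6, emit neighbor 3.
Step 5: leaves = {7,8,10,11}. Remove smallest leaf 7, emit neighbor 2.
Step 6: leaves = {8,10,11}. Remove smallest leaf 8, emit neighbor 2.
Step 7: leaves = {10,11}. Remove smallest leaf 10, emit neighbor 12.
Step 8: leaves = {11,12}. Remove smallest leaf 11, emit neighbor 2.
Step 9: leaves = {2,12}. Remove smallest leaf 2, emit neighbor 9.
Step 10: leaves = {9,12}. Remove smallest leaf 9, emit neighbor 3.
Done: 2 vertices remain (3, 12). Sequence = [7 12 10 3 2 2 12 2 9 3]

Answer: 7 12 10 3 2 2 12 2 9 3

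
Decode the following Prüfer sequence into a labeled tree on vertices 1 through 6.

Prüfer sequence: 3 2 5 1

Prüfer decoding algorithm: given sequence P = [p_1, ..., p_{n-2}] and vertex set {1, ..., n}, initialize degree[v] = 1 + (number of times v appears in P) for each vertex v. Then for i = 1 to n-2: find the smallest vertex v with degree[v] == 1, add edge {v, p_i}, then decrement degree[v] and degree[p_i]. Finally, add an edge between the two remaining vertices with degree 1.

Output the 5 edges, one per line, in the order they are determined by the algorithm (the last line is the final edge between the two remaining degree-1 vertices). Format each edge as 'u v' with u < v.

Initial degrees: {1:2, 2:2, 3:2, 4:1, 5:2, 6:1}
Step 1: smallest deg-1 vertex = 4, p_1 = 3. Add edge {3,4}. Now deg[4]=0, deg[3]=1.
Step 2: smallest deg-1 vertex = 3, p_2 = 2. Add edge {2,3}. Now deg[3]=0, deg[2]=1.
Step 3: smallest deg-1 vertex = 2, p_3 = 5. Add edge {2,5}. Now deg[2]=0, deg[5]=1.
Step 4: smallest deg-1 vertex = 5, p_4 = 1. Add edge {1,5}. Now deg[5]=0, deg[1]=1.
Final: two remaining deg-1 vertices are 1, 6. Add edge {1,6}.

Answer: 3 4
2 3
2 5
1 5
1 6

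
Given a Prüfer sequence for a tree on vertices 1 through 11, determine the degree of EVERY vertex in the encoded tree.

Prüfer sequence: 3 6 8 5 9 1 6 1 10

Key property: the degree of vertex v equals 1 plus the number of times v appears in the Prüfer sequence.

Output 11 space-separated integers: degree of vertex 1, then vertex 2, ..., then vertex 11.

Answer: 3 1 2 1 2 3 1 2 2 2 1

Derivation:
p_1 = 3: count[3] becomes 1
p_2 = 6: count[6] becomes 1
p_3 = 8: count[8] becomes 1
p_4 = 5: count[5] becomes 1
p_5 = 9: count[9] becomes 1
p_6 = 1: count[1] becomes 1
p_7 = 6: count[6] becomes 2
p_8 = 1: count[1] becomes 2
p_9 = 10: count[10] becomes 1
Degrees (1 + count): deg[1]=1+2=3, deg[2]=1+0=1, deg[3]=1+1=2, deg[4]=1+0=1, deg[5]=1+1=2, deg[6]=1+2=3, deg[7]=1+0=1, deg[8]=1+1=2, deg[9]=1+1=2, deg[10]=1+1=2, deg[11]=1+0=1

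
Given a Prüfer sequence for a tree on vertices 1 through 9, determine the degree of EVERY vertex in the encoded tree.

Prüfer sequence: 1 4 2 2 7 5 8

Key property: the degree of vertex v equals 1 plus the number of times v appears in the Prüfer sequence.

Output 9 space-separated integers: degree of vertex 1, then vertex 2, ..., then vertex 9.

Answer: 2 3 1 2 2 1 2 2 1

Derivation:
p_1 = 1: count[1] becomes 1
p_2 = 4: count[4] becomes 1
p_3 = 2: count[2] becomes 1
p_4 = 2: count[2] becomes 2
p_5 = 7: count[7] becomes 1
p_6 = 5: count[5] becomes 1
p_7 = 8: count[8] becomes 1
Degrees (1 + count): deg[1]=1+1=2, deg[2]=1+2=3, deg[3]=1+0=1, deg[4]=1+1=2, deg[5]=1+1=2, deg[6]=1+0=1, deg[7]=1+1=2, deg[8]=1+1=2, deg[9]=1+0=1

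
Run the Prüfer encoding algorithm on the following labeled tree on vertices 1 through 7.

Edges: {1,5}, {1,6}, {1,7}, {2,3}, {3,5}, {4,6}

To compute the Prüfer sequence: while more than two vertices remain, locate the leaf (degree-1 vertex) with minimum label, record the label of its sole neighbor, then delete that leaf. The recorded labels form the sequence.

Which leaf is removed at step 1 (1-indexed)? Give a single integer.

Answer: 2

Derivation:
Step 1: current leaves = {2,4,7}. Remove leaf 2 (neighbor: 3).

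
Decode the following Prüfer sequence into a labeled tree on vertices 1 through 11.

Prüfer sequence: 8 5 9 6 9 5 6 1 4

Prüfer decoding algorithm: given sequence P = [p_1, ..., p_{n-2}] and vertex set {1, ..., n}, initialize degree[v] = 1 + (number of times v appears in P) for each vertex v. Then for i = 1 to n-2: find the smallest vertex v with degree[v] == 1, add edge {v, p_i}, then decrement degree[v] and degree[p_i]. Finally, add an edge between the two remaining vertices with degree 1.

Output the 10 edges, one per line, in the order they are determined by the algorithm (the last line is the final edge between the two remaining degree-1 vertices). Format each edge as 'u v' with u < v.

Answer: 2 8
3 5
7 9
6 8
9 10
5 9
5 6
1 6
1 4
4 11

Derivation:
Initial degrees: {1:2, 2:1, 3:1, 4:2, 5:3, 6:3, 7:1, 8:2, 9:3, 10:1, 11:1}
Step 1: smallest deg-1 vertex = 2, p_1 = 8. Add edge {2,8}. Now deg[2]=0, deg[8]=1.
Step 2: smallest deg-1 vertex = 3, p_2 = 5. Add edge {3,5}. Now deg[3]=0, deg[5]=2.
Step 3: smallest deg-1 vertex = 7, p_3 = 9. Add edge {7,9}. Now deg[7]=0, deg[9]=2.
Step 4: smallest deg-1 vertex = 8, p_4 = 6. Add edge {6,8}. Now deg[8]=0, deg[6]=2.
Step 5: smallest deg-1 vertex = 10, p_5 = 9. Add edge {9,10}. Now deg[10]=0, deg[9]=1.
Step 6: smallest deg-1 vertex = 9, p_6 = 5. Add edge {5,9}. Now deg[9]=0, deg[5]=1.
Step 7: smallest deg-1 vertex = 5, p_7 = 6. Add edge {5,6}. Now deg[5]=0, deg[6]=1.
Step 8: smallest deg-1 vertex = 6, p_8 = 1. Add edge {1,6}. Now deg[6]=0, deg[1]=1.
Step 9: smallest deg-1 vertex = 1, p_9 = 4. Add edge {1,4}. Now deg[1]=0, deg[4]=1.
Final: two remaining deg-1 vertices are 4, 11. Add edge {4,11}.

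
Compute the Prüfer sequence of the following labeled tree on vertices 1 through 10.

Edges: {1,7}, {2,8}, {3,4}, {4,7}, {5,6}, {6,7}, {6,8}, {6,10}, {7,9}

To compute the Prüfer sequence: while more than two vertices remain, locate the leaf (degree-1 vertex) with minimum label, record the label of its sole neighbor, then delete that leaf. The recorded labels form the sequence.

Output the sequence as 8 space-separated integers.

Step 1: leaves = {1,2,3,5,9,10}. Remove smallest leaf 1, emit neighbor 7.
Step 2: leaves = {2,3,5,9,10}. Remove smallest leaf 2, emit neighbor 8.
Step 3: leaves = {3,5,8,9,10}. Remove smallest leaf 3, emit neighbor 4.
Step 4: leaves = {4,5,8,9,10}. Remove smallest leaf 4, emit neighbor 7.
Step 5: leaves = {5,8,9,10}. Remove smallest leaf 5, emit neighbor 6.
Step 6: leaves = {8,9,10}. Remove smallest leaf 8, emit neighbor 6.
Step 7: leaves = {9,10}. Remove smallest leaf 9, emit neighbor 7.
Step 8: leaves = {7,10}. Remove smallest leaf 7, emit neighbor 6.
Done: 2 vertices remain (6, 10). Sequence = [7 8 4 7 6 6 7 6]

Answer: 7 8 4 7 6 6 7 6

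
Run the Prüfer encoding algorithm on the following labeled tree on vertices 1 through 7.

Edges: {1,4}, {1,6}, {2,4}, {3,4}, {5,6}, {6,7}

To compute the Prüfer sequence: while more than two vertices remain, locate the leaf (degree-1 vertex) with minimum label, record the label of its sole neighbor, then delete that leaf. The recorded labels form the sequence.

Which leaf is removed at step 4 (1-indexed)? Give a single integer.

Answer: 1

Derivation:
Step 1: current leaves = {2,3,5,7}. Remove leaf 2 (neighbor: 4).
Step 2: current leaves = {3,5,7}. Remove leaf 3 (neighbor: 4).
Step 3: current leaves = {4,5,7}. Remove leaf 4 (neighbor: 1).
Step 4: current leaves = {1,5,7}. Remove leaf 1 (neighbor: 6).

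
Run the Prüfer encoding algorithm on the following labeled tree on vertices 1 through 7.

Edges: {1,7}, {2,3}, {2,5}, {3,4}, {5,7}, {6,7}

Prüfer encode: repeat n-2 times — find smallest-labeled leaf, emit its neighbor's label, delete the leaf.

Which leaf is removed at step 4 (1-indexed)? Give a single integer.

Step 1: current leaves = {1,4,6}. Remove leaf 1 (neighbor: 7).
Step 2: current leaves = {4,6}. Remove leaf 4 (neighbor: 3).
Step 3: current leaves = {3,6}. Remove leaf 3 (neighbor: 2).
Step 4: current leaves = {2,6}. Remove leaf 2 (neighbor: 5).

Answer: 2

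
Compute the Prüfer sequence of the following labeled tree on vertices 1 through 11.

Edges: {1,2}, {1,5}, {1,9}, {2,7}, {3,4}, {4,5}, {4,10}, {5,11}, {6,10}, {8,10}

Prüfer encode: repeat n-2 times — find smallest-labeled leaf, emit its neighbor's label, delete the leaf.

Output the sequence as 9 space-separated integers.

Step 1: leaves = {3,6,7,8,9,11}. Remove smallest leaf 3, emit neighbor 4.
Step 2: leaves = {6,7,8,9,11}. Remove smallest leaf 6, emit neighbor 10.
Step 3: leaves = {7,8,9,11}. Remove smallest leaf 7, emit neighbor 2.
Step 4: leaves = {2,8,9,11}. Remove smallest leaf 2, emit neighbor 1.
Step 5: leaves = {8,9,11}. Remove smallest leaf 8, emit neighbor 10.
Step 6: leaves = {9,10,11}. Remove smallest leaf 9, emit neighbor 1.
Step 7: leaves = {1,10,11}. Remove smallest leaf 1, emit neighbor 5.
Step 8: leaves = {10,11}. Remove smallest leaf 10, emit neighbor 4.
Step 9: leaves = {4,11}. Remove smallest leaf 4, emit neighbor 5.
Done: 2 vertices remain (5, 11). Sequence = [4 10 2 1 10 1 5 4 5]

Answer: 4 10 2 1 10 1 5 4 5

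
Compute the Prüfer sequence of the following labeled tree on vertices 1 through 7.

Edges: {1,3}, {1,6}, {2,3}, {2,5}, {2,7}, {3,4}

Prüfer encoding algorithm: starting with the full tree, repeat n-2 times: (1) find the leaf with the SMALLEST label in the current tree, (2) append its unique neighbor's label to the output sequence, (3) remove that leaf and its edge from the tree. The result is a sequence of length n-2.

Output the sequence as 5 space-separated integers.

Step 1: leaves = {4,5,6,7}. Remove smallest leaf 4, emit neighbor 3.
Step 2: leaves = {5,6,7}. Remove smallest leaf 5, emit neighbor 2.
Step 3: leaves = {6,7}. Remove smallest leaf 6, emit neighbor 1.
Step 4: leaves = {1,7}. Remove smallest leaf 1, emit neighbor 3.
Step 5: leaves = {3,7}. Remove smallest leaf 3, emit neighbor 2.
Done: 2 vertices remain (2, 7). Sequence = [3 2 1 3 2]

Answer: 3 2 1 3 2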